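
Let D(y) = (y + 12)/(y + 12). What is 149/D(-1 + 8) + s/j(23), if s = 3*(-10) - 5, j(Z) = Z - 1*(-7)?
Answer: 887/6 ≈ 147.83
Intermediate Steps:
j(Z) = 7 + Z (j(Z) = Z + 7 = 7 + Z)
s = -35 (s = -30 - 5 = -35)
D(y) = 1 (D(y) = (12 + y)/(12 + y) = 1)
149/D(-1 + 8) + s/j(23) = 149/1 - 35/(7 + 23) = 149*1 - 35/30 = 149 - 35*1/30 = 149 - 7/6 = 887/6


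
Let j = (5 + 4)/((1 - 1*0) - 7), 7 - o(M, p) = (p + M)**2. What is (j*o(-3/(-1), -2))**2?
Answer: 81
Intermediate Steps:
o(M, p) = 7 - (M + p)**2 (o(M, p) = 7 - (p + M)**2 = 7 - (M + p)**2)
j = -3/2 (j = 9/((1 + 0) - 7) = 9/(1 - 7) = 9/(-6) = 9*(-1/6) = -3/2 ≈ -1.5000)
(j*o(-3/(-1), -2))**2 = (-3*(7 - (-3/(-1) - 2)**2)/2)**2 = (-3*(7 - (-3*(-1) - 2)**2)/2)**2 = (-3*(7 - (3 - 2)**2)/2)**2 = (-3*(7 - 1*1**2)/2)**2 = (-3*(7 - 1*1)/2)**2 = (-3*(7 - 1)/2)**2 = (-3/2*6)**2 = (-9)**2 = 81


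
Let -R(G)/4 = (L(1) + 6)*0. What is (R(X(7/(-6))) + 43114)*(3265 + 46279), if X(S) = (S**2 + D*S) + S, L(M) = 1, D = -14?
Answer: 2136040016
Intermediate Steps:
X(S) = S**2 - 13*S (X(S) = (S**2 - 14*S) + S = S**2 - 13*S)
R(G) = 0 (R(G) = -4*(1 + 6)*0 = -28*0 = -4*0 = 0)
(R(X(7/(-6))) + 43114)*(3265 + 46279) = (0 + 43114)*(3265 + 46279) = 43114*49544 = 2136040016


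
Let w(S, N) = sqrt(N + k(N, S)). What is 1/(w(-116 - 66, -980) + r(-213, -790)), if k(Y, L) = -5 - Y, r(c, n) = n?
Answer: -158/124821 - I*sqrt(5)/624105 ≈ -0.0012658 - 3.5828e-6*I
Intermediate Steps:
w(S, N) = I*sqrt(5) (w(S, N) = sqrt(N + (-5 - N)) = sqrt(-5) = I*sqrt(5))
1/(w(-116 - 66, -980) + r(-213, -790)) = 1/(I*sqrt(5) - 790) = 1/(-790 + I*sqrt(5))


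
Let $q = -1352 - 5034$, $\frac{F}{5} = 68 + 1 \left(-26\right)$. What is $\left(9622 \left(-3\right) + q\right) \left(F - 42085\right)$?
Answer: $1476177500$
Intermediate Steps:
$F = 210$ ($F = 5 \left(68 + 1 \left(-26\right)\right) = 5 \left(68 - 26\right) = 5 \cdot 42 = 210$)
$q = -6386$
$\left(9622 \left(-3\right) + q\right) \left(F - 42085\right) = \left(9622 \left(-3\right) - 6386\right) \left(210 - 42085\right) = \left(-28866 - 6386\right) \left(-41875\right) = \left(-35252\right) \left(-41875\right) = 1476177500$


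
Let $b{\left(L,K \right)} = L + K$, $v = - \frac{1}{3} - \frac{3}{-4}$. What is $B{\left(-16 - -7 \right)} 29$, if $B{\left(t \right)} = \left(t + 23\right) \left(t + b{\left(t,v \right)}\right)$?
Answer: $- \frac{42833}{6} \approx -7138.8$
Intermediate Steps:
$v = \frac{5}{12}$ ($v = \left(-1\right) \frac{1}{3} - - \frac{3}{4} = - \frac{1}{3} + \frac{3}{4} = \frac{5}{12} \approx 0.41667$)
$b{\left(L,K \right)} = K + L$
$B{\left(t \right)} = \left(23 + t\right) \left(\frac{5}{12} + 2 t\right)$ ($B{\left(t \right)} = \left(t + 23\right) \left(t + \left(\frac{5}{12} + t\right)\right) = \left(23 + t\right) \left(\frac{5}{12} + 2 t\right)$)
$B{\left(-16 - -7 \right)} 29 = \left(\frac{115}{12} + 2 \left(-16 - -7\right)^{2} + \frac{557 \left(-16 - -7\right)}{12}\right) 29 = \left(\frac{115}{12} + 2 \left(-16 + 7\right)^{2} + \frac{557 \left(-16 + 7\right)}{12}\right) 29 = \left(\frac{115}{12} + 2 \left(-9\right)^{2} + \frac{557}{12} \left(-9\right)\right) 29 = \left(\frac{115}{12} + 2 \cdot 81 - \frac{1671}{4}\right) 29 = \left(\frac{115}{12} + 162 - \frac{1671}{4}\right) 29 = \left(- \frac{1477}{6}\right) 29 = - \frac{42833}{6}$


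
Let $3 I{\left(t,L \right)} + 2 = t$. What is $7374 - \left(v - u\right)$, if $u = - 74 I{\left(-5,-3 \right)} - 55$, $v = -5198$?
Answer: $\frac{38069}{3} \approx 12690.0$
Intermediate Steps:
$I{\left(t,L \right)} = - \frac{2}{3} + \frac{t}{3}$
$u = \frac{353}{3}$ ($u = - 74 \left(- \frac{2}{3} + \frac{1}{3} \left(-5\right)\right) - 55 = - 74 \left(- \frac{2}{3} - \frac{5}{3}\right) - 55 = \left(-74\right) \left(- \frac{7}{3}\right) - 55 = \frac{518}{3} - 55 = \frac{353}{3} \approx 117.67$)
$7374 - \left(v - u\right) = 7374 - \left(-5198 - \frac{353}{3}\right) = 7374 - - \frac{15947}{3} = 7374 + \frac{15947}{3} = \frac{38069}{3}$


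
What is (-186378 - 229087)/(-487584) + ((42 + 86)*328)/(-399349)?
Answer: 145444805629/194716182816 ≈ 0.74696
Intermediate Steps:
(-186378 - 229087)/(-487584) + ((42 + 86)*328)/(-399349) = -415465*(-1/487584) + (128*328)*(-1/399349) = 415465/487584 + 41984*(-1/399349) = 415465/487584 - 41984/399349 = 145444805629/194716182816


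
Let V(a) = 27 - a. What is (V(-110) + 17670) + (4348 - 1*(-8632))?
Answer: 30787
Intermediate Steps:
(V(-110) + 17670) + (4348 - 1*(-8632)) = ((27 - 1*(-110)) + 17670) + (4348 - 1*(-8632)) = ((27 + 110) + 17670) + (4348 + 8632) = (137 + 17670) + 12980 = 17807 + 12980 = 30787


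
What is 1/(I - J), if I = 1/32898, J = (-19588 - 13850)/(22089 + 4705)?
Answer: 440734506/550035059 ≈ 0.80128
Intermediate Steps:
J = -16719/13397 (J = -33438/26794 = -33438*1/26794 = -16719/13397 ≈ -1.2480)
I = 1/32898 ≈ 3.0397e-5
1/(I - J) = 1/(1/32898 - 1*(-16719/13397)) = 1/(1/32898 + 16719/13397) = 1/(550035059/440734506) = 440734506/550035059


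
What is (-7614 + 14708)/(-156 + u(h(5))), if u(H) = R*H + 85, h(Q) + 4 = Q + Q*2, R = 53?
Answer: 3547/256 ≈ 13.855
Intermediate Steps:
h(Q) = -4 + 3*Q (h(Q) = -4 + (Q + Q*2) = -4 + (Q + 2*Q) = -4 + 3*Q)
u(H) = 85 + 53*H (u(H) = 53*H + 85 = 85 + 53*H)
(-7614 + 14708)/(-156 + u(h(5))) = (-7614 + 14708)/(-156 + (85 + 53*(-4 + 3*5))) = 7094/(-156 + (85 + 53*(-4 + 15))) = 7094/(-156 + (85 + 53*11)) = 7094/(-156 + (85 + 583)) = 7094/(-156 + 668) = 7094/512 = 7094*(1/512) = 3547/256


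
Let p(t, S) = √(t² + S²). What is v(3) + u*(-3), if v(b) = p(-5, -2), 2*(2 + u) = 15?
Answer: -33/2 + √29 ≈ -11.115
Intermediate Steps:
u = 11/2 (u = -2 + (½)*15 = -2 + 15/2 = 11/2 ≈ 5.5000)
p(t, S) = √(S² + t²)
v(b) = √29 (v(b) = √((-2)² + (-5)²) = √(4 + 25) = √29)
v(3) + u*(-3) = √29 + (11/2)*(-3) = √29 - 33/2 = -33/2 + √29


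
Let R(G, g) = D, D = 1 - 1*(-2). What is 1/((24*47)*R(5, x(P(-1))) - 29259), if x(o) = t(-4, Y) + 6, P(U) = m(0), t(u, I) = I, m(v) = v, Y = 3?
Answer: -1/25875 ≈ -3.8647e-5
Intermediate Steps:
P(U) = 0
D = 3 (D = 1 + 2 = 3)
x(o) = 9 (x(o) = 3 + 6 = 9)
R(G, g) = 3
1/((24*47)*R(5, x(P(-1))) - 29259) = 1/((24*47)*3 - 29259) = 1/(1128*3 - 29259) = 1/(3384 - 29259) = 1/(-25875) = -1/25875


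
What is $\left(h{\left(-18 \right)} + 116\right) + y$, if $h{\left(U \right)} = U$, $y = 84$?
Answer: $182$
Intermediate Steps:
$\left(h{\left(-18 \right)} + 116\right) + y = \left(-18 + 116\right) + 84 = 98 + 84 = 182$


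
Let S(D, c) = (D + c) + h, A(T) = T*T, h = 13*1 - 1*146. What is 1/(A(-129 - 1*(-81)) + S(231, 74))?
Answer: 1/2476 ≈ 0.00040388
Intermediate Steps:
h = -133 (h = 13 - 146 = -133)
A(T) = T**2
S(D, c) = -133 + D + c (S(D, c) = (D + c) - 133 = -133 + D + c)
1/(A(-129 - 1*(-81)) + S(231, 74)) = 1/((-129 - 1*(-81))**2 + (-133 + 231 + 74)) = 1/((-129 + 81)**2 + 172) = 1/((-48)**2 + 172) = 1/(2304 + 172) = 1/2476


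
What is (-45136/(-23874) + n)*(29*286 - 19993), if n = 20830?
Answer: -2909193582322/11937 ≈ -2.4371e+8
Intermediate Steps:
(-45136/(-23874) + n)*(29*286 - 19993) = (-45136/(-23874) + 20830)*(29*286 - 19993) = (-45136*(-1/23874) + 20830)*(8294 - 19993) = (22568/11937 + 20830)*(-11699) = (248670278/11937)*(-11699) = -2909193582322/11937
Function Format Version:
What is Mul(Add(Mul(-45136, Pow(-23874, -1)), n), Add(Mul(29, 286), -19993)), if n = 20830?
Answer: Rational(-2909193582322, 11937) ≈ -2.4371e+8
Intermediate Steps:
Mul(Add(Mul(-45136, Pow(-23874, -1)), n), Add(Mul(29, 286), -19993)) = Mul(Add(Mul(-45136, Pow(-23874, -1)), 20830), Add(Mul(29, 286), -19993)) = Mul(Add(Mul(-45136, Rational(-1, 23874)), 20830), Add(8294, -19993)) = Mul(Add(Rational(22568, 11937), 20830), -11699) = Mul(Rational(248670278, 11937), -11699) = Rational(-2909193582322, 11937)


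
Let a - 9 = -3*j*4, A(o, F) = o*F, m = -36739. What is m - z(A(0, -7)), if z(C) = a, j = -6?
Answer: -36820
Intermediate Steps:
A(o, F) = F*o
a = 81 (a = 9 - 3*(-6)*4 = 9 + 18*4 = 9 + 72 = 81)
z(C) = 81
m - z(A(0, -7)) = -36739 - 1*81 = -36739 - 81 = -36820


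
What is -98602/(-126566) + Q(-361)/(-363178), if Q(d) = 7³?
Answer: 17883332509/22982993374 ≈ 0.77811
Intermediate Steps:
Q(d) = 343
-98602/(-126566) + Q(-361)/(-363178) = -98602/(-126566) + 343/(-363178) = -98602*(-1/126566) + 343*(-1/363178) = 49301/63283 - 343/363178 = 17883332509/22982993374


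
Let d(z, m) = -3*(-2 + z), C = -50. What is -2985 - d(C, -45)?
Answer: -3141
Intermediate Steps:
d(z, m) = 6 - 3*z
-2985 - d(C, -45) = -2985 - (6 - 3*(-50)) = -2985 - (6 + 150) = -2985 - 1*156 = -2985 - 156 = -3141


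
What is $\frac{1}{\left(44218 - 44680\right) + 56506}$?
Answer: $\frac{1}{56044} \approx 1.7843 \cdot 10^{-5}$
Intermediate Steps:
$\frac{1}{\left(44218 - 44680\right) + 56506} = \frac{1}{-462 + 56506} = \frac{1}{56044}$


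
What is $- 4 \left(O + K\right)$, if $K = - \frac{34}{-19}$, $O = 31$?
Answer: $- \frac{2492}{19} \approx -131.16$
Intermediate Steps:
$K = \frac{34}{19}$ ($K = \left(-34\right) \left(- \frac{1}{19}\right) = \frac{34}{19} \approx 1.7895$)
$- 4 \left(O + K\right) = - 4 \left(31 + \frac{34}{19}\right) = \left(-4\right) \frac{623}{19} = - \frac{2492}{19}$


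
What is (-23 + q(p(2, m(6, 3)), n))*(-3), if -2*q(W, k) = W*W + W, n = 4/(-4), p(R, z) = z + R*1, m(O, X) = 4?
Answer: 132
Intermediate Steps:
p(R, z) = R + z (p(R, z) = z + R = R + z)
n = -1 (n = 4*(-¼) = -1)
q(W, k) = -W/2 - W²/2 (q(W, k) = -(W*W + W)/2 = -(W² + W)/2 = -(W + W²)/2 = -W/2 - W²/2)
(-23 + q(p(2, m(6, 3)), n))*(-3) = (-23 - (2 + 4)*(1 + (2 + 4))/2)*(-3) = (-23 - ½*6*(1 + 6))*(-3) = (-23 - ½*6*7)*(-3) = (-23 - 21)*(-3) = -44*(-3) = 132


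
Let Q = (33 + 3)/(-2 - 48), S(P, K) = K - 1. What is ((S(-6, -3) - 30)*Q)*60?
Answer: 7344/5 ≈ 1468.8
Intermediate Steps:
S(P, K) = -1 + K
Q = -18/25 (Q = 36/(-50) = 36*(-1/50) = -18/25 ≈ -0.72000)
((S(-6, -3) - 30)*Q)*60 = (((-1 - 3) - 30)*(-18/25))*60 = ((-4 - 30)*(-18/25))*60 = -34*(-18/25)*60 = (612/25)*60 = 7344/5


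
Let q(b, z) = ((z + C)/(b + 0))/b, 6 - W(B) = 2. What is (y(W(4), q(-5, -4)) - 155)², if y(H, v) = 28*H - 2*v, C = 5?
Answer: 1159929/625 ≈ 1855.9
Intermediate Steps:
W(B) = 4 (W(B) = 6 - 1*2 = 6 - 2 = 4)
q(b, z) = (5 + z)/b² (q(b, z) = ((z + 5)/(b + 0))/b = ((5 + z)/b)/b = (5 + z)/b²)
y(H, v) = -2*v + 28*H
(y(W(4), q(-5, -4)) - 155)² = ((-2*(5 - 4)/(-5)² + 28*4) - 155)² = ((-2/25 + 112) - 155)² = (2798/25 - 155)² = (-1077/25)² = 1159929/625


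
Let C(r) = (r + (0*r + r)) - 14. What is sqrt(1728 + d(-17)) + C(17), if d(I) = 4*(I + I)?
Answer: 20 + 2*sqrt(398) ≈ 59.900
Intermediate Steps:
d(I) = 8*I (d(I) = 4*(2*I) = 8*I)
C(r) = -14 + 2*r (C(r) = (r + (0 + r)) - 14 = (r + r) - 14 = 2*r - 14 = -14 + 2*r)
sqrt(1728 + d(-17)) + C(17) = sqrt(1728 + 8*(-17)) + (-14 + 2*17) = sqrt(1728 - 136) + (-14 + 34) = sqrt(1592) + 20 = 2*sqrt(398) + 20 = 20 + 2*sqrt(398)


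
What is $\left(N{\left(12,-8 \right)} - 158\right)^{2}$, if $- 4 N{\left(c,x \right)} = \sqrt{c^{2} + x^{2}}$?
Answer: $\left(158 + \sqrt{13}\right)^{2} \approx 26116.0$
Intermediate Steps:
$N{\left(c,x \right)} = - \frac{\sqrt{c^{2} + x^{2}}}{4}$
$\left(N{\left(12,-8 \right)} - 158\right)^{2} = \left(- \frac{\sqrt{12^{2} + \left(-8\right)^{2}}}{4} - 158\right)^{2} = \left(- \frac{\sqrt{144 + 64}}{4} - 158\right)^{2} = \left(- \frac{\sqrt{208}}{4} - 158\right)^{2} = \left(- \frac{4 \sqrt{13}}{4} - 158\right)^{2} = \left(- \sqrt{13} - 158\right)^{2} = \left(-158 - \sqrt{13}\right)^{2}$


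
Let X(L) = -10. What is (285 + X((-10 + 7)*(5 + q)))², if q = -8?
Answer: 75625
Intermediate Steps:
(285 + X((-10 + 7)*(5 + q)))² = (285 - 10)² = 275² = 75625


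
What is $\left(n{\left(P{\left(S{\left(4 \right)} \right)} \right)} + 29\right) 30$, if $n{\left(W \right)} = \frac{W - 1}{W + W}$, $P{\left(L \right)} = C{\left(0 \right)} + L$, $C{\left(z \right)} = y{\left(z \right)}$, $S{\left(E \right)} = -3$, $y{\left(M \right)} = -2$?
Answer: $888$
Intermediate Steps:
$C{\left(z \right)} = -2$
$P{\left(L \right)} = -2 + L$
$n{\left(W \right)} = \frac{-1 + W}{2 W}$
$\left(n{\left(P{\left(S{\left(4 \right)} \right)} \right)} + 29\right) 30 = \left(\frac{-1 - 5}{2 \left(-2 - 3\right)} + 29\right) 30 = \left(\frac{-1 - 5}{2 \left(-5\right)} + 29\right) 30 = \left(\frac{1}{2} \left(- \frac{1}{5}\right) \left(-6\right) + 29\right) 30 = \left(\frac{3}{5} + 29\right) 30 = \frac{148}{5} \cdot 30 = 888$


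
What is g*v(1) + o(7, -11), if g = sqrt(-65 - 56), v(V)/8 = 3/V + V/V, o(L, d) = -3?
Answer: -3 + 352*I ≈ -3.0 + 352.0*I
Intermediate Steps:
v(V) = 8 + 24/V (v(V) = 8*(3/V + V/V) = 8*(3/V + 1) = 8*(1 + 3/V) = 8 + 24/V)
g = 11*I (g = sqrt(-121) = 11*I ≈ 11.0*I)
g*v(1) + o(7, -11) = (11*I)*(8 + 24/1) - 3 = (11*I)*(8 + 24*1) - 3 = (11*I)*(8 + 24) - 3 = (11*I)*32 - 3 = 352*I - 3 = -3 + 352*I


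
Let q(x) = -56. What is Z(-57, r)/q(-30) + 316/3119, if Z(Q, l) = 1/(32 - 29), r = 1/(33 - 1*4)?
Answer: 49969/523992 ≈ 0.095362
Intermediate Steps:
r = 1/29 (r = 1/(33 - 4) = 1/29 ≈ 0.034483)
Z(Q, l) = 1/3
Z(-57, r)/q(-30) + 316/3119 = (1/3)/(-56) + 316/3119 = (1/3)*(-1/56) + 316*(1/3119) = -1/168 + 316/3119 = 49969/523992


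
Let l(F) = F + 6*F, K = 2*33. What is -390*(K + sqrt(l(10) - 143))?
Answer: -25740 - 390*I*sqrt(73) ≈ -25740.0 - 3332.2*I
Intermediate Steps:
K = 66
l(F) = 7*F
-390*(K + sqrt(l(10) - 143)) = -390*(66 + sqrt(7*10 - 143)) = -390*(66 + sqrt(70 - 143)) = -390*(66 + sqrt(-73)) = -390*(66 + I*sqrt(73)) = -25740 - 390*I*sqrt(73)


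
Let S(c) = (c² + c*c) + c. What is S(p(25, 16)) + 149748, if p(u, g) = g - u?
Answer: 149901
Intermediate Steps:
S(c) = c + 2*c² (S(c) = (c² + c²) + c = 2*c² + c = c + 2*c²)
S(p(25, 16)) + 149748 = (16 - 1*25)*(1 + 2*(16 - 1*25)) + 149748 = (16 - 25)*(1 + 2*(16 - 25)) + 149748 = -9*(1 + 2*(-9)) + 149748 = -9*(1 - 18) + 149748 = -9*(-17) + 149748 = 153 + 149748 = 149901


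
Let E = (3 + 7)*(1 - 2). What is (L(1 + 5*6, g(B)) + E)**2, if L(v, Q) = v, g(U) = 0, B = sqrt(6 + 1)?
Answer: 441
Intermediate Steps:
B = sqrt(7) ≈ 2.6458
E = -10 (E = 10*(-1) = -10)
(L(1 + 5*6, g(B)) + E)**2 = ((1 + 5*6) - 10)**2 = ((1 + 30) - 10)**2 = (31 - 10)**2 = 21**2 = 441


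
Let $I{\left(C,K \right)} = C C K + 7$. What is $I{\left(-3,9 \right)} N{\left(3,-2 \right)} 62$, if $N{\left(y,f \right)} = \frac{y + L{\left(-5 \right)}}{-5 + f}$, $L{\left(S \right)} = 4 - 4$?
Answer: $- \frac{16368}{7} \approx -2338.3$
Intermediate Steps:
$I{\left(C,K \right)} = 7 + K C^{2}$ ($I{\left(C,K \right)} = C^{2} K + 7 = K C^{2} + 7 = 7 + K C^{2}$)
$L{\left(S \right)} = 0$
$N{\left(y,f \right)} = \frac{y}{-5 + f}$ ($N{\left(y,f \right)} = \frac{y + 0}{-5 + f} = \frac{y}{-5 + f}$)
$I{\left(-3,9 \right)} N{\left(3,-2 \right)} 62 = \left(7 + 9 \left(-3\right)^{2}\right) \frac{3}{-5 - 2} \cdot 62 = \left(7 + 9 \cdot 9\right) \frac{3}{-7} \cdot 62 = \left(7 + 81\right) 3 \left(- \frac{1}{7}\right) 62 = 88 \left(- \frac{3}{7}\right) 62 = \left(- \frac{264}{7}\right) 62 = - \frac{16368}{7}$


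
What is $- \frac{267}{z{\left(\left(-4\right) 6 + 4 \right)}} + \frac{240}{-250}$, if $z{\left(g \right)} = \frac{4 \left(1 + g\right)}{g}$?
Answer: $- \frac{33831}{475} \approx -71.223$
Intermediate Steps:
$z{\left(g \right)} = \frac{4 + 4 g}{g}$
$- \frac{267}{z{\left(\left(-4\right) 6 + 4 \right)}} + \frac{240}{-250} = - \frac{267}{4 + \frac{4}{\left(-4\right) 6 + 4}} + \frac{240}{-250} = - \frac{267}{4 + \frac{4}{-24 + 4}} + 240 \left(- \frac{1}{250}\right) = - \frac{267}{4 + \frac{4}{-20}} - \frac{24}{25} = - \frac{267}{4 + 4 \left(- \frac{1}{20}\right)} - \frac{24}{25} = - \frac{267}{4 - \frac{1}{5}} - \frac{24}{25} = - \frac{267}{\frac{19}{5}} - \frac{24}{25} = \left(-267\right) \frac{5}{19} - \frac{24}{25} = - \frac{1335}{19} - \frac{24}{25} = - \frac{33831}{475}$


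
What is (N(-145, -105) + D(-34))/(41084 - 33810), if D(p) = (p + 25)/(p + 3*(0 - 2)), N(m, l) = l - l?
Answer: 9/290960 ≈ 3.0932e-5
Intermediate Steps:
N(m, l) = 0
D(p) = (25 + p)/(-6 + p) (D(p) = (25 + p)/(p + 3*(-2)) = (25 + p)/(p - 6) = (25 + p)/(-6 + p))
(N(-145, -105) + D(-34))/(41084 - 33810) = (0 + (25 - 34)/(-6 - 34))/(41084 - 33810) = (0 - 9/(-40))/7274 = (0 - 1/40*(-9))*(1/7274) = (0 + 9/40)*(1/7274) = (9/40)*(1/7274) = 9/290960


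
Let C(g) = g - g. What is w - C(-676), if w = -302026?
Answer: -302026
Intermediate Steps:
C(g) = 0
w - C(-676) = -302026 - 1*0 = -302026 + 0 = -302026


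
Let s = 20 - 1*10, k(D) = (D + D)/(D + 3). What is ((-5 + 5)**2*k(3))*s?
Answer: 0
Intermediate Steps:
k(D) = 2*D/(3 + D) (k(D) = (2*D)/(3 + D) = 2*D/(3 + D))
s = 10 (s = 20 - 10 = 10)
((-5 + 5)**2*k(3))*s = ((-5 + 5)**2*(2*3/(3 + 3)))*10 = (0**2*(2*3/6))*10 = (0*(2*3*(1/6)))*10 = (0*1)*10 = 0*10 = 0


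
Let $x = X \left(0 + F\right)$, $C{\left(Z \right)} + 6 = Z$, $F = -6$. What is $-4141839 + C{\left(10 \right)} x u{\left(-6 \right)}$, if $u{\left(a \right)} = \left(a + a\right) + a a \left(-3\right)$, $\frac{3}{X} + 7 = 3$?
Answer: $-4143999$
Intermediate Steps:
$X = - \frac{3}{4}$ ($X = \frac{3}{-7 + 3} = \frac{3}{-4} = 3 \left(- \frac{1}{4}\right) = - \frac{3}{4} \approx -0.75$)
$C{\left(Z \right)} = -6 + Z$
$u{\left(a \right)} = - 3 a^{2} + 2 a$ ($u{\left(a \right)} = 2 a + a^{2} \left(-3\right) = 2 a - 3 a^{2} = - 3 a^{2} + 2 a$)
$x = \frac{9}{2}$ ($x = - \frac{3 \left(0 - 6\right)}{4} = \left(- \frac{3}{4}\right) \left(-6\right) = \frac{9}{2} \approx 4.5$)
$-4141839 + C{\left(10 \right)} x u{\left(-6 \right)} = -4141839 + \left(-6 + 10\right) \frac{9}{2} \left(- 6 \left(2 - -18\right)\right) = -4141839 + 4 \cdot \frac{9}{2} \left(- 6 \left(2 + 18\right)\right) = -4141839 + 18 \left(\left(-6\right) 20\right) = -4141839 + 18 \left(-120\right) = -4141839 - 2160 = -4143999$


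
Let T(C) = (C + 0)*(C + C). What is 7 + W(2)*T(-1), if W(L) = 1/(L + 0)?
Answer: 8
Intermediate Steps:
T(C) = 2*C² (T(C) = C*(2*C) = 2*C²)
W(L) = 1/L
7 + W(2)*T(-1) = 7 + (2*(-1)²)/2 = 7 + (2*1)/2 = 7 + (½)*2 = 7 + 1 = 8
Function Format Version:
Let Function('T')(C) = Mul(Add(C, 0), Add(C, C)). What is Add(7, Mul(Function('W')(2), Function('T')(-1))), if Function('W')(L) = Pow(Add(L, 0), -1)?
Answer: 8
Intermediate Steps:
Function('T')(C) = Mul(2, Pow(C, 2)) (Function('T')(C) = Mul(C, Mul(2, C)) = Mul(2, Pow(C, 2)))
Function('W')(L) = Pow(L, -1)
Add(7, Mul(Function('W')(2), Function('T')(-1))) = Add(7, Mul(Pow(2, -1), Mul(2, Pow(-1, 2)))) = Add(7, Mul(Rational(1, 2), Mul(2, 1))) = Add(7, Mul(Rational(1, 2), 2)) = Add(7, 1) = 8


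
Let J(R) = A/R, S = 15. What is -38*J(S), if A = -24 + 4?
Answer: 152/3 ≈ 50.667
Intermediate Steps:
A = -20
J(R) = -20/R
-38*J(S) = -(-760)/15 = -38*(-4/3) = 152/3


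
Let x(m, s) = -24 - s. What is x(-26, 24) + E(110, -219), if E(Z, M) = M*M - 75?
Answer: 47838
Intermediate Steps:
E(Z, M) = -75 + M**2 (E(Z, M) = M**2 - 75 = -75 + M**2)
x(-26, 24) + E(110, -219) = (-24 - 1*24) + (-75 + (-219)**2) = (-24 - 24) + (-75 + 47961) = -48 + 47886 = 47838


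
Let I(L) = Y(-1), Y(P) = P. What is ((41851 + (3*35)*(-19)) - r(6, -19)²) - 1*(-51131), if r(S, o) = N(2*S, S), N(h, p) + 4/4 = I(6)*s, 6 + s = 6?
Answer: 90986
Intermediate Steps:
s = 0 (s = -6 + 6 = 0)
I(L) = -1
N(h, p) = -1 (N(h, p) = -1 - 1*0 = -1 + 0 = -1)
r(S, o) = -1
((41851 + (3*35)*(-19)) - r(6, -19)²) - 1*(-51131) = ((41851 + (3*35)*(-19)) - 1*(-1)²) - 1*(-51131) = ((41851 + 105*(-19)) - 1*1) + 51131 = ((41851 - 1995) - 1) + 51131 = (39856 - 1) + 51131 = 39855 + 51131 = 90986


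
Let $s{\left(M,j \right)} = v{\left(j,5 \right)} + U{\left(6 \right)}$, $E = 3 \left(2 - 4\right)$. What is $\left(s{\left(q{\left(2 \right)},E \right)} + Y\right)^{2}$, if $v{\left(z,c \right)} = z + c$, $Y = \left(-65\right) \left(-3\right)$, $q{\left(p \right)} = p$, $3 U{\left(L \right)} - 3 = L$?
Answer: $38809$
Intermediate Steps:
$U{\left(L \right)} = 1 + \frac{L}{3}$
$Y = 195$
$E = -6$ ($E = 3 \left(-2\right) = -6$)
$v{\left(z,c \right)} = c + z$
$s{\left(M,j \right)} = 8 + j$ ($s{\left(M,j \right)} = \left(5 + j\right) + \left(1 + \frac{1}{3} \cdot 6\right) = \left(5 + j\right) + \left(1 + 2\right) = \left(5 + j\right) + 3 = 8 + j$)
$\left(s{\left(q{\left(2 \right)},E \right)} + Y\right)^{2} = \left(\left(8 - 6\right) + 195\right)^{2} = \left(2 + 195\right)^{2} = 197^{2} = 38809$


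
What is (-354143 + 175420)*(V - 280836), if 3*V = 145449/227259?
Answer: 1267393502878627/25251 ≈ 5.0192e+10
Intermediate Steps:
V = 5387/25251 (V = (145449/227259)/3 = (145449*(1/227259))/3 = (1/3)*(5387/8417) = 5387/25251 ≈ 0.21334)
(-354143 + 175420)*(V - 280836) = (-354143 + 175420)*(5387/25251 - 280836) = -178723*(-7091384449/25251) = 1267393502878627/25251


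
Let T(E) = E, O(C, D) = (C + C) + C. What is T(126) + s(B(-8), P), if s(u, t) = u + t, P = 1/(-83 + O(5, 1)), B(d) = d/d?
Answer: 8635/68 ≈ 126.99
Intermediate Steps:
O(C, D) = 3*C (O(C, D) = 2*C + C = 3*C)
B(d) = 1
P = -1/68 (P = 1/(-83 + 3*5) = 1/(-83 + 15) = 1/(-68) = -1/68 ≈ -0.014706)
s(u, t) = t + u
T(126) + s(B(-8), P) = 126 + (-1/68 + 1) = 126 + 67/68 = 8635/68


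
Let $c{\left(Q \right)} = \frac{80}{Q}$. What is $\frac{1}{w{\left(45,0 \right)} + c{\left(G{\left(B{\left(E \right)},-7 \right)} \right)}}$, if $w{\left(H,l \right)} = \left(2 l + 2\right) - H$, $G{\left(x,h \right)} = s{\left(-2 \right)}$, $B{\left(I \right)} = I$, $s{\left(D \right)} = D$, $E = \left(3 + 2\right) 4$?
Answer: $- \frac{1}{83} \approx -0.012048$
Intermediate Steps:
$E = 20$ ($E = 5 \cdot 4 = 20$)
$G{\left(x,h \right)} = -2$
$w{\left(H,l \right)} = 2 - H + 2 l$ ($w{\left(H,l \right)} = \left(2 + 2 l\right) - H = 2 - H + 2 l$)
$\frac{1}{w{\left(45,0 \right)} + c{\left(G{\left(B{\left(E \right)},-7 \right)} \right)}} = \frac{1}{\left(2 - 45 + 2 \cdot 0\right) + \frac{80}{-2}} = \frac{1}{\left(2 - 45 + 0\right) + 80 \left(- \frac{1}{2}\right)} = \frac{1}{-43 - 40} = \frac{1}{-83} = - \frac{1}{83}$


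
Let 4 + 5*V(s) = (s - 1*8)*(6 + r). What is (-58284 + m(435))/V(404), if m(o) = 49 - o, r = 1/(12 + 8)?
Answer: -1466750/11959 ≈ -122.65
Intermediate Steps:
r = 1/20 ≈ 0.050000
V(s) = -262/25 + 121*s/100 (V(s) = -4/5 + ((s - 1*8)*(6 + 1/20))/5 = -4/5 + ((s - 8)*(121/20))/5 = -4/5 + ((-8 + s)*(121/20))/5 = -4/5 + (-242/5 + 121*s/20)/5 = -4/5 + (-242/25 + 121*s/100) = -262/25 + 121*s/100)
(-58284 + m(435))/V(404) = (-58284 + (49 - 1*435))/(-262/25 + (121/100)*404) = (-58284 + (49 - 435))/(-262/25 + 12221/25) = (-58284 - 386)/(11959/25) = -58670*25/11959 = -1466750/11959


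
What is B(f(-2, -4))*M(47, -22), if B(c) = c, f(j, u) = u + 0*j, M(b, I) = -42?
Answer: 168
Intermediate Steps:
f(j, u) = u (f(j, u) = u + 0 = u)
B(f(-2, -4))*M(47, -22) = -4*(-42) = 168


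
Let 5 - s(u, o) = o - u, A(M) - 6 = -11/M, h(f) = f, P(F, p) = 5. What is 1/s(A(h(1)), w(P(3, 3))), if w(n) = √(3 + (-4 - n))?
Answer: I*√6/6 ≈ 0.40825*I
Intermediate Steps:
A(M) = 6 - 11/M
w(n) = √(-1 - n)
s(u, o) = 5 + u - o (s(u, o) = 5 - (o - u) = 5 + (u - o) = 5 + u - o)
1/s(A(h(1)), w(P(3, 3))) = 1/(5 + (6 - 11/1) - √(-1 - 1*5)) = 1/(5 + (6 - 11*1) - √(-1 - 5)) = 1/(5 + (6 - 11) - √(-6)) = 1/(5 - 5 - I*√6) = 1/(-I*√6) = I*√6/6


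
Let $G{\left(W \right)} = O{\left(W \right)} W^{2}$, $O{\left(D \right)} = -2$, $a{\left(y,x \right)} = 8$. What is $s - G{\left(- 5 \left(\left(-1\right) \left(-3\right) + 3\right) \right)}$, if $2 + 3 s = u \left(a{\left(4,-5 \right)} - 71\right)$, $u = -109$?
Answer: $\frac{12265}{3} \approx 4088.3$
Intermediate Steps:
$G{\left(W \right)} = - 2 W^{2}$
$s = \frac{6865}{3}$ ($s = - \frac{2}{3} + \frac{\left(-109\right) \left(8 - 71\right)}{3} = - \frac{2}{3} + \frac{\left(-109\right) \left(-63\right)}{3} = - \frac{2}{3} + \frac{1}{3} \cdot 6867 = - \frac{2}{3} + 2289 = \frac{6865}{3} \approx 2288.3$)
$s - G{\left(- 5 \left(\left(-1\right) \left(-3\right) + 3\right) \right)} = \frac{6865}{3} - - 2 \left(- 5 \left(\left(-1\right) \left(-3\right) + 3\right)\right)^{2} = \frac{6865}{3} - - 2 \left(- 5 \left(3 + 3\right)\right)^{2} = \frac{6865}{3} - - 2 \left(\left(-5\right) 6\right)^{2} = \frac{6865}{3} - - 2 \left(-30\right)^{2} = \frac{6865}{3} - \left(-2\right) 900 = \frac{6865}{3} - -1800 = \frac{6865}{3} + 1800 = \frac{12265}{3}$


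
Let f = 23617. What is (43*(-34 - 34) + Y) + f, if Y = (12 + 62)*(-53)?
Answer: 16771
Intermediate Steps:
Y = -3922 (Y = 74*(-53) = -3922)
(43*(-34 - 34) + Y) + f = (43*(-34 - 34) - 3922) + 23617 = (43*(-68) - 3922) + 23617 = (-2924 - 3922) + 23617 = -6846 + 23617 = 16771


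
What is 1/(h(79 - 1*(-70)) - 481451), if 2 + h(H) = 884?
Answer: -1/480569 ≈ -2.0809e-6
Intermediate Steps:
h(H) = 882 (h(H) = -2 + 884 = 882)
1/(h(79 - 1*(-70)) - 481451) = 1/(882 - 481451) = 1/(-480569) = -1/480569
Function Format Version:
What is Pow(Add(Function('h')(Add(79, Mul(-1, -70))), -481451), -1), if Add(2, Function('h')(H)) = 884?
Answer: Rational(-1, 480569) ≈ -2.0809e-6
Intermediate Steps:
Function('h')(H) = 882 (Function('h')(H) = Add(-2, 884) = 882)
Pow(Add(Function('h')(Add(79, Mul(-1, -70))), -481451), -1) = Pow(Add(882, -481451), -1) = Pow(-480569, -1) = Rational(-1, 480569)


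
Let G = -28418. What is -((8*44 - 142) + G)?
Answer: 28208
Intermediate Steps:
-((8*44 - 142) + G) = -((8*44 - 142) - 28418) = -((352 - 142) - 28418) = -(210 - 28418) = -1*(-28208) = 28208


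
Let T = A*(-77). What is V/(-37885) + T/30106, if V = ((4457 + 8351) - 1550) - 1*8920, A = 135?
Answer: -464202403/1140565810 ≈ -0.40699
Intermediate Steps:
T = -10395 (T = 135*(-77) = -10395)
V = 2338 (V = (12808 - 1550) - 8920 = 11258 - 8920 = 2338)
V/(-37885) + T/30106 = 2338/(-37885) - 10395/30106 = 2338*(-1/37885) - 10395*1/30106 = -2338/37885 - 10395/30106 = -464202403/1140565810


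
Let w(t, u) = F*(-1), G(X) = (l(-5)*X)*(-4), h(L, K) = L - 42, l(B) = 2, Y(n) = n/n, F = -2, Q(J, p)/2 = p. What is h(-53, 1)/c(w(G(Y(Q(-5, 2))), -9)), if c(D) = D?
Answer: -95/2 ≈ -47.500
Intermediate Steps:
Q(J, p) = 2*p
Y(n) = 1
h(L, K) = -42 + L
G(X) = -8*X (G(X) = (2*X)*(-4) = -8*X)
w(t, u) = 2 (w(t, u) = -2*(-1) = 2)
h(-53, 1)/c(w(G(Y(Q(-5, 2))), -9)) = (-42 - 53)/2 = -95*½ = -95/2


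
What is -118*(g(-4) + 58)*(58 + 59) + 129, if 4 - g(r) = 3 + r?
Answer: -869649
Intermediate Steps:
g(r) = 1 - r (g(r) = 4 - (3 + r) = 4 + (-3 - r) = 1 - r)
-118*(g(-4) + 58)*(58 + 59) + 129 = -118*((1 - 1*(-4)) + 58)*(58 + 59) + 129 = -118*((1 + 4) + 58)*117 + 129 = -118*(5 + 58)*117 + 129 = -7434*117 + 129 = -118*7371 + 129 = -869778 + 129 = -869649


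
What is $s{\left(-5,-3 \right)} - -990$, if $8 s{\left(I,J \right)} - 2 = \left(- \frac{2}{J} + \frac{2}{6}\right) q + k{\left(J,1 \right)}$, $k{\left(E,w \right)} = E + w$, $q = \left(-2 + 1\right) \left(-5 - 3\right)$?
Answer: $991$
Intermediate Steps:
$q = 8$ ($q = \left(-1\right) \left(-8\right) = 8$)
$s{\left(I,J \right)} = \frac{17}{24} - \frac{2}{J} + \frac{J}{8}$ ($s{\left(I,J \right)} = \frac{1}{4} + \frac{\left(- \frac{2}{J} + \frac{2}{6}\right) 8 + \left(J + 1\right)}{8} = \frac{1}{4} + \frac{\left(- \frac{2}{J} + 2 \cdot \frac{1}{6}\right) 8 + \left(1 + J\right)}{8} = \frac{1}{4} + \frac{\left(- \frac{2}{J} + \frac{1}{3}\right) 8 + \left(1 + J\right)}{8} = \frac{1}{4} + \frac{\left(\frac{1}{3} - \frac{2}{J}\right) 8 + \left(1 + J\right)}{8} = \frac{1}{4} + \frac{\left(\frac{8}{3} - \frac{16}{J}\right) + \left(1 + J\right)}{8} = \frac{1}{4} + \frac{\frac{11}{3} + J - \frac{16}{J}}{8} = \frac{1}{4} + \left(\frac{11}{24} - \frac{2}{J} + \frac{J}{8}\right) = \frac{17}{24} - \frac{2}{J} + \frac{J}{8}$)
$s{\left(-5,-3 \right)} - -990 = \left(\frac{17}{24} - \frac{2}{-3} + \frac{1}{8} \left(-3\right)\right) - -990 = \left(\frac{17}{24} - - \frac{2}{3} - \frac{3}{8}\right) + 990 = \left(\frac{17}{24} + \frac{2}{3} - \frac{3}{8}\right) + 990 = 1 + 990 = 991$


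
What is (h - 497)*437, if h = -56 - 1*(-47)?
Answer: -221122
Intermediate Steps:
h = -9 (h = -56 + 47 = -9)
(h - 497)*437 = (-9 - 497)*437 = -506*437 = -221122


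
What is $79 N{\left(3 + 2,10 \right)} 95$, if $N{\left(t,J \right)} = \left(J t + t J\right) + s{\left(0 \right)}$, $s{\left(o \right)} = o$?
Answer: $750500$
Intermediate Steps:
$N{\left(t,J \right)} = 2 J t$ ($N{\left(t,J \right)} = \left(J t + t J\right) + 0 = \left(J t + J t\right) + 0 = 2 J t + 0 = 2 J t$)
$79 N{\left(3 + 2,10 \right)} 95 = 79 \cdot 2 \cdot 10 \left(3 + 2\right) 95 = 79 \cdot 2 \cdot 10 \cdot 5 \cdot 95 = 79 \cdot 100 \cdot 95 = 7900 \cdot 95 = 750500$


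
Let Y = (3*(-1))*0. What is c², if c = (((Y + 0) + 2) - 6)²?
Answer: 256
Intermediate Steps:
Y = 0 (Y = -3*0 = 0)
c = 16 (c = (((0 + 0) + 2) - 6)² = ((0 + 2) - 6)² = (2 - 6)² = (-4)² = 16)
c² = 16² = 256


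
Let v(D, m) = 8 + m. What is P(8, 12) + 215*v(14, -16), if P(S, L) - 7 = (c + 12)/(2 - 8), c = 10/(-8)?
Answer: -41155/24 ≈ -1714.8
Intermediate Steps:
c = -5/4 (c = 10*(-1/8) = -5/4 ≈ -1.2500)
P(S, L) = 125/24 (P(S, L) = 7 + (-5/4 + 12)/(2 - 8) = 7 + (43/4)/(-6) = 7 + (43/4)*(-1/6) = 7 - 43/24 = 125/24)
P(8, 12) + 215*v(14, -16) = 125/24 + 215*(8 - 16) = 125/24 + 215*(-8) = 125/24 - 1720 = -41155/24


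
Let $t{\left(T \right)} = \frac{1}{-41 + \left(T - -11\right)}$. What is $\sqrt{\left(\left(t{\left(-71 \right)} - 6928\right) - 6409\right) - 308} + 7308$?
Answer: $7308 + \frac{i \sqrt{139192746}}{101} \approx 7308.0 + 116.81 i$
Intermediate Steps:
$t{\left(T \right)} = \frac{1}{-30 + T}$ ($t{\left(T \right)} = \frac{1}{-41 + \left(T + 11\right)} = \frac{1}{-41 + \left(11 + T\right)} = \frac{1}{-30 + T}$)
$\sqrt{\left(\left(t{\left(-71 \right)} - 6928\right) - 6409\right) - 308} + 7308 = \sqrt{\left(\left(\frac{1}{-30 - 71} - 6928\right) - 6409\right) - 308} + 7308 = \sqrt{\left(\left(\frac{1}{-101} - 6928\right) - 6409\right) - 308} + 7308 = \sqrt{\left(\left(- \frac{1}{101} - 6928\right) - 6409\right) - 308} + 7308 = \sqrt{\left(- \frac{699729}{101} - 6409\right) - 308} + 7308 = \sqrt{- \frac{1347038}{101} - 308} + 7308 = \sqrt{- \frac{1378146}{101}} + 7308 = \frac{i \sqrt{139192746}}{101} + 7308 = 7308 + \frac{i \sqrt{139192746}}{101}$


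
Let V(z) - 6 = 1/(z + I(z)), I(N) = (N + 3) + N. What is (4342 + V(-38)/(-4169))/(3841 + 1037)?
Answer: 2009298913/2257338402 ≈ 0.89012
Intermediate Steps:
I(N) = 3 + 2*N (I(N) = (3 + N) + N = 3 + 2*N)
V(z) = 6 + 1/(3 + 3*z) (V(z) = 6 + 1/(z + (3 + 2*z)) = 6 + 1/(3 + 3*z))
(4342 + V(-38)/(-4169))/(3841 + 1037) = (4342 + ((19 + 18*(-38))/(3*(1 - 38)))/(-4169))/(3841 + 1037) = (4342 + ((⅓)*(19 - 684)/(-37))*(-1/4169))/4878 = (4342 + ((⅓)*(-1/37)*(-665))*(-1/4169))*(1/4878) = (4342 + (665/111)*(-1/4169))*(1/4878) = (4342 - 665/462759)*(1/4878) = (2009298913/462759)*(1/4878) = 2009298913/2257338402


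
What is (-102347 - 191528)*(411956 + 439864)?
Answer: -250328602500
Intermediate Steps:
(-102347 - 191528)*(411956 + 439864) = -293875*851820 = -250328602500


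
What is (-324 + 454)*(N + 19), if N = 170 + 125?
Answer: 40820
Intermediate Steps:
N = 295
(-324 + 454)*(N + 19) = (-324 + 454)*(295 + 19) = 130*314 = 40820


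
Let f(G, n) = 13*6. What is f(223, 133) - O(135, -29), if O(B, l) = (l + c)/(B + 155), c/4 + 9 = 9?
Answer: 781/10 ≈ 78.100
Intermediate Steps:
c = 0 (c = -36 + 4*9 = -36 + 36 = 0)
f(G, n) = 78
O(B, l) = l/(155 + B) (O(B, l) = (l + 0)/(B + 155) = l/(155 + B))
f(223, 133) - O(135, -29) = 78 - (-29)/(155 + 135) = 78 - (-29)/290 = 78 - 1*(-⅒) = 78 + ⅒ = 781/10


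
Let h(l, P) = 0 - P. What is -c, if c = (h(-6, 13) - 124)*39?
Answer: 5343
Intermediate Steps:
h(l, P) = -P
c = -5343 (c = (-1*13 - 124)*39 = (-13 - 124)*39 = -137*39 = -5343)
-c = -1*(-5343) = 5343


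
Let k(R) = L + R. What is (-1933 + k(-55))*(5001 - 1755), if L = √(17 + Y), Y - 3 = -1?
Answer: -6453048 + 3246*√19 ≈ -6.4389e+6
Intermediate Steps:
Y = 2 (Y = 3 - 1 = 2)
L = √19 (L = √(17 + 2) = √19 ≈ 4.3589)
k(R) = R + √19 (k(R) = √19 + R = R + √19)
(-1933 + k(-55))*(5001 - 1755) = (-1933 + (-55 + √19))*(5001 - 1755) = (-1988 + √19)*3246 = -6453048 + 3246*√19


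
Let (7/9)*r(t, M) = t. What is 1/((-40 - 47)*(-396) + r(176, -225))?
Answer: 7/242748 ≈ 2.8836e-5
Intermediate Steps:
r(t, M) = 9*t/7
1/((-40 - 47)*(-396) + r(176, -225)) = 1/((-40 - 47)*(-396) + (9/7)*176) = 1/(-87*(-396) + 1584/7) = 1/(34452 + 1584/7) = 1/(242748/7) = 7/242748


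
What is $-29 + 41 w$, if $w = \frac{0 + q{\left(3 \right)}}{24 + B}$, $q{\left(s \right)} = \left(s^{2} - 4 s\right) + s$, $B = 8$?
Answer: $-29$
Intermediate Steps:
$q{\left(s \right)} = s^{2} - 3 s$
$w = 0$ ($w = \frac{0 + 3 \left(-3 + 3\right)}{24 + 8} = \frac{0 + 3 \cdot 0}{32} = \left(0 + 0\right) \frac{1}{32} = 0 \cdot \frac{1}{32} = 0$)
$-29 + 41 w = -29 + 41 \cdot 0 = -29 + 0 = -29$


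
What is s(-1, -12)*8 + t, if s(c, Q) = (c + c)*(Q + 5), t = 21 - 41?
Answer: 92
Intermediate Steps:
t = -20
s(c, Q) = 2*c*(5 + Q) (s(c, Q) = (2*c)*(5 + Q) = 2*c*(5 + Q))
s(-1, -12)*8 + t = (2*(-1)*(5 - 12))*8 - 20 = (2*(-1)*(-7))*8 - 20 = 14*8 - 20 = 112 - 20 = 92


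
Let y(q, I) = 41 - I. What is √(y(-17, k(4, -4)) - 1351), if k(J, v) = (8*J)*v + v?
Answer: I*√1178 ≈ 34.322*I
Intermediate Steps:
k(J, v) = v + 8*J*v (k(J, v) = 8*J*v + v = v + 8*J*v)
√(y(-17, k(4, -4)) - 1351) = √((41 - (-4)*(1 + 8*4)) - 1351) = √((41 - (-4)*(1 + 32)) - 1351) = √((41 - (-4)*33) - 1351) = √((41 - 1*(-132)) - 1351) = √((41 + 132) - 1351) = √(173 - 1351) = √(-1178) = I*√1178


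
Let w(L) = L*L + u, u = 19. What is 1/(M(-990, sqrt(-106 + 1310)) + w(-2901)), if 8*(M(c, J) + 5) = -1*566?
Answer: 4/33662977 ≈ 1.1882e-7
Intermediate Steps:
M(c, J) = -303/4 (M(c, J) = -5 + (-1*566)/8 = -5 + (1/8)*(-566) = -5 - 283/4 = -303/4)
w(L) = 19 + L**2 (w(L) = L*L + 19 = L**2 + 19 = 19 + L**2)
1/(M(-990, sqrt(-106 + 1310)) + w(-2901)) = 1/(-303/4 + (19 + (-2901)**2)) = 1/(-303/4 + (19 + 8415801)) = 1/(-303/4 + 8415820) = 1/(33662977/4) = 4/33662977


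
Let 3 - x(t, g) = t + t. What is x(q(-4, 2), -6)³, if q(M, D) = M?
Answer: 1331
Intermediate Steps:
x(t, g) = 3 - 2*t (x(t, g) = 3 - (t + t) = 3 - 2*t)
x(q(-4, 2), -6)³ = (3 - 2*(-4))³ = (3 + 8)³ = 11³ = 1331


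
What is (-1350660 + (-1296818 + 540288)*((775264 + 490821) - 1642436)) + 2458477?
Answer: 284721929847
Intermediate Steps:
(-1350660 + (-1296818 + 540288)*((775264 + 490821) - 1642436)) + 2458477 = (-1350660 - 756530*(1266085 - 1642436)) + 2458477 = (-1350660 - 756530*(-376351)) + 2458477 = (-1350660 + 284720822030) + 2458477 = 284719471370 + 2458477 = 284721929847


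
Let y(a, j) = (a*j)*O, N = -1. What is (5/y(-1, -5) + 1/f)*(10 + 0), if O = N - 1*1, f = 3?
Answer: -5/3 ≈ -1.6667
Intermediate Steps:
O = -2 (O = -1 - 1*1 = -1 - 1 = -2)
y(a, j) = -2*a*j (y(a, j) = (a*j)*(-2) = -2*a*j)
(5/y(-1, -5) + 1/f)*(10 + 0) = (5/((-2*(-1)*(-5))) + 1/3)*(10 + 0) = (5/(-10) + 1*(1/3))*10 = (5*(-1/10) + 1/3)*10 = (-1/2 + 1/3)*10 = -1/6*10 = -5/3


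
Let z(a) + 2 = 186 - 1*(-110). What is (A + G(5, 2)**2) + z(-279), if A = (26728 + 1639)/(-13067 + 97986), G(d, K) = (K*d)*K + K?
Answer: 66095349/84919 ≈ 778.33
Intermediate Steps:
G(d, K) = K + d*K**2 (G(d, K) = d*K**2 + K = K + d*K**2)
z(a) = 294 (z(a) = -2 + (186 - 1*(-110)) = -2 + (186 + 110) = -2 + 296 = 294)
A = 28367/84919 ≈ 0.33405
(A + G(5, 2)**2) + z(-279) = (28367/84919 + (2*(1 + 2*5))**2) + 294 = (28367/84919 + (2*(1 + 10))**2) + 294 = (28367/84919 + (2*11)**2) + 294 = (28367/84919 + 22**2) + 294 = (28367/84919 + 484) + 294 = 41129163/84919 + 294 = 66095349/84919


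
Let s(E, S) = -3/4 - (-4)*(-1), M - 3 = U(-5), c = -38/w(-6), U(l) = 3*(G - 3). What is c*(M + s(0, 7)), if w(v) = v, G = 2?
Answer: -361/12 ≈ -30.083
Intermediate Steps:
U(l) = -3 (U(l) = 3*(2 - 3) = 3*(-1) = -3)
c = 19/3 (c = -38/(-6) = -38*(-1/6) = 19/3 ≈ 6.3333)
M = 0 (M = 3 - 3 = 0)
s(E, S) = -19/4 (s(E, S) = -3*1/4 - 1*4 = -3/4 - 4 = -19/4)
c*(M + s(0, 7)) = 19*(0 - 19/4)/3 = (19/3)*(-19/4) = -361/12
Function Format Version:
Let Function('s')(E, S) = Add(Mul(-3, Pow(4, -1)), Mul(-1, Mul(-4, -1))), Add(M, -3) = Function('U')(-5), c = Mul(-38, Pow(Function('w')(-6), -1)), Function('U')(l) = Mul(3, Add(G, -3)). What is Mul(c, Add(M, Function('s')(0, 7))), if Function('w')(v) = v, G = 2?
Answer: Rational(-361, 12) ≈ -30.083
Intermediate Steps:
Function('U')(l) = -3 (Function('U')(l) = Mul(3, Add(2, -3)) = Mul(3, -1) = -3)
c = Rational(19, 3) (c = Mul(-38, Pow(-6, -1)) = Mul(-38, Rational(-1, 6)) = Rational(19, 3) ≈ 6.3333)
M = 0 (M = Add(3, -3) = 0)
Function('s')(E, S) = Rational(-19, 4) (Function('s')(E, S) = Add(Mul(-3, Rational(1, 4)), Mul(-1, 4)) = Add(Rational(-3, 4), -4) = Rational(-19, 4))
Mul(c, Add(M, Function('s')(0, 7))) = Mul(Rational(19, 3), Add(0, Rational(-19, 4))) = Mul(Rational(19, 3), Rational(-19, 4)) = Rational(-361, 12)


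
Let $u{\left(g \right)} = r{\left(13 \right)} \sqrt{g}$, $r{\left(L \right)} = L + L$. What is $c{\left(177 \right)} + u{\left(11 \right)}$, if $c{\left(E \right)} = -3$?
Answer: $-3 + 26 \sqrt{11} \approx 83.232$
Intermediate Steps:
$r{\left(L \right)} = 2 L$
$u{\left(g \right)} = 26 \sqrt{g}$ ($u{\left(g \right)} = 2 \cdot 13 \sqrt{g} = 26 \sqrt{g}$)
$c{\left(177 \right)} + u{\left(11 \right)} = -3 + 26 \sqrt{11}$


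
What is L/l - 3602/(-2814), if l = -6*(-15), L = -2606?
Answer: -584092/21105 ≈ -27.676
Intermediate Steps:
l = 90
L/l - 3602/(-2814) = -2606/90 - 3602/(-2814) = -2606*1/90 - 3602*(-1/2814) = -1303/45 + 1801/1407 = -584092/21105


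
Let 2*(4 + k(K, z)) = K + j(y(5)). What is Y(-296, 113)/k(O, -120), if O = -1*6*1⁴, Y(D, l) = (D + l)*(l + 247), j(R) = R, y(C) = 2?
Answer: 10980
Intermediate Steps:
Y(D, l) = (247 + l)*(D + l) (Y(D, l) = (D + l)*(247 + l) = (247 + l)*(D + l))
O = -6 (O = -6*1 = -6)
k(K, z) = -3 + K/2 (k(K, z) = -4 + (K + 2)/2 = -4 + (2 + K)/2 = -4 + (1 + K/2) = -3 + K/2)
Y(-296, 113)/k(O, -120) = (113² + 247*(-296) + 247*113 - 296*113)/(-3 + (½)*(-6)) = (12769 - 73112 + 27911 - 33448)/(-3 - 3) = -65880/(-6) = -65880*(-⅙) = 10980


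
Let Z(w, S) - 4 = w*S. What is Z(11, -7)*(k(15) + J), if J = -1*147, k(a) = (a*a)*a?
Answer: -235644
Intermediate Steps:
Z(w, S) = 4 + S*w (Z(w, S) = 4 + w*S = 4 + S*w)
k(a) = a³ (k(a) = a²*a = a³)
J = -147
Z(11, -7)*(k(15) + J) = (4 - 7*11)*(15³ - 147) = (4 - 77)*(3375 - 147) = -73*3228 = -235644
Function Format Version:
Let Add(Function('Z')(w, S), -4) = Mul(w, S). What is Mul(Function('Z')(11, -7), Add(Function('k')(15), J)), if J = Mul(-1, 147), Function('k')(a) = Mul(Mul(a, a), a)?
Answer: -235644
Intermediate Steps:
Function('Z')(w, S) = Add(4, Mul(S, w)) (Function('Z')(w, S) = Add(4, Mul(w, S)) = Add(4, Mul(S, w)))
Function('k')(a) = Pow(a, 3) (Function('k')(a) = Mul(Pow(a, 2), a) = Pow(a, 3))
J = -147
Mul(Function('Z')(11, -7), Add(Function('k')(15), J)) = Mul(Add(4, Mul(-7, 11)), Add(Pow(15, 3), -147)) = Mul(Add(4, -77), Add(3375, -147)) = Mul(-73, 3228) = -235644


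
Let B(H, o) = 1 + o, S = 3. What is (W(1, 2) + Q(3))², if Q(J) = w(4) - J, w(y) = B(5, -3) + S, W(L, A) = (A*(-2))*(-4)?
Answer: 196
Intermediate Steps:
W(L, A) = 8*A (W(L, A) = -2*A*(-4) = 8*A)
w(y) = 1 (w(y) = (1 - 3) + 3 = -2 + 3 = 1)
Q(J) = 1 - J
(W(1, 2) + Q(3))² = (8*2 + (1 - 1*3))² = (16 + (1 - 3))² = (16 - 2)² = 14² = 196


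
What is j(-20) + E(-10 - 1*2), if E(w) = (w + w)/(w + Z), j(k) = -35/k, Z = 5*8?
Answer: 25/28 ≈ 0.89286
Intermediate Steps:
Z = 40
E(w) = 2*w/(40 + w) (E(w) = (w + w)/(w + 40) = (2*w)/(40 + w) = 2*w/(40 + w))
j(-20) + E(-10 - 1*2) = -35/(-20) + 2*(-10 - 1*2)/(40 + (-10 - 1*2)) = -35*(-1/20) + 2*(-10 - 2)/(40 + (-10 - 2)) = 7/4 + 2*(-12)/(40 - 12) = 7/4 + 2*(-12)/28 = 7/4 + 2*(-12)*(1/28) = 7/4 - 6/7 = 25/28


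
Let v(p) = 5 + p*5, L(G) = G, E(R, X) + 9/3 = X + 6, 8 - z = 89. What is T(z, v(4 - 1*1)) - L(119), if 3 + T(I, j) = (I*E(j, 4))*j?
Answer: -11462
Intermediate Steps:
z = -81 (z = 8 - 1*89 = 8 - 89 = -81)
E(R, X) = 3 + X (E(R, X) = -3 + (X + 6) = -3 + (6 + X) = 3 + X)
v(p) = 5 + 5*p
T(I, j) = -3 + 7*I*j (T(I, j) = -3 + (I*(3 + 4))*j = -3 + (I*7)*j = -3 + (7*I)*j = -3 + 7*I*j)
T(z, v(4 - 1*1)) - L(119) = (-3 + 7*(-81)*(5 + 5*(4 - 1*1))) - 1*119 = (-3 + 7*(-81)*(5 + 5*(4 - 1))) - 119 = (-3 + 7*(-81)*(5 + 5*3)) - 119 = (-3 + 7*(-81)*(5 + 15)) - 119 = (-3 + 7*(-81)*20) - 119 = (-3 - 11340) - 119 = -11343 - 119 = -11462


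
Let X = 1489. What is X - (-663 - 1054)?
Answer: 3206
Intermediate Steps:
X - (-663 - 1054) = 1489 - (-663 - 1054) = 1489 - 1*(-1717) = 1489 + 1717 = 3206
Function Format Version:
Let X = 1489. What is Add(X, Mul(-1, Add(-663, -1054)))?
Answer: 3206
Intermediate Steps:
Add(X, Mul(-1, Add(-663, -1054))) = Add(1489, Mul(-1, Add(-663, -1054))) = Add(1489, Mul(-1, -1717)) = Add(1489, 1717) = 3206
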